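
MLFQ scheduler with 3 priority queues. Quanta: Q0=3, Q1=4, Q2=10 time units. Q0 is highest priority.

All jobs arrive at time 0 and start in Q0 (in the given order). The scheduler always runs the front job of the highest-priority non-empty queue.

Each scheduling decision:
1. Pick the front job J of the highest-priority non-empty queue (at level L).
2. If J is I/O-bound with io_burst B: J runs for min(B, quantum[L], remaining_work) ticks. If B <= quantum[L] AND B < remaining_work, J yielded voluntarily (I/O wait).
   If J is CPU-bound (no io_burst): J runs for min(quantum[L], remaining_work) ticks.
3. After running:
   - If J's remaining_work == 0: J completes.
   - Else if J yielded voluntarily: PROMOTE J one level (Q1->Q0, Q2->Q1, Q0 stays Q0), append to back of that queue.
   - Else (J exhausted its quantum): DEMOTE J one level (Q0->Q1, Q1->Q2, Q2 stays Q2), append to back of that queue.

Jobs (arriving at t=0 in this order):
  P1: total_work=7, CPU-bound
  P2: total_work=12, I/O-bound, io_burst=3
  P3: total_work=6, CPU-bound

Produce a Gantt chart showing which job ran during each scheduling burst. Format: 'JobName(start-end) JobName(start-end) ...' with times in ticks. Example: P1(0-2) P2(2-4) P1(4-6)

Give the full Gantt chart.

Answer: P1(0-3) P2(3-6) P3(6-9) P2(9-12) P2(12-15) P2(15-18) P1(18-22) P3(22-25)

Derivation:
t=0-3: P1@Q0 runs 3, rem=4, quantum used, demote→Q1. Q0=[P2,P3] Q1=[P1] Q2=[]
t=3-6: P2@Q0 runs 3, rem=9, I/O yield, promote→Q0. Q0=[P3,P2] Q1=[P1] Q2=[]
t=6-9: P3@Q0 runs 3, rem=3, quantum used, demote→Q1. Q0=[P2] Q1=[P1,P3] Q2=[]
t=9-12: P2@Q0 runs 3, rem=6, I/O yield, promote→Q0. Q0=[P2] Q1=[P1,P3] Q2=[]
t=12-15: P2@Q0 runs 3, rem=3, I/O yield, promote→Q0. Q0=[P2] Q1=[P1,P3] Q2=[]
t=15-18: P2@Q0 runs 3, rem=0, completes. Q0=[] Q1=[P1,P3] Q2=[]
t=18-22: P1@Q1 runs 4, rem=0, completes. Q0=[] Q1=[P3] Q2=[]
t=22-25: P3@Q1 runs 3, rem=0, completes. Q0=[] Q1=[] Q2=[]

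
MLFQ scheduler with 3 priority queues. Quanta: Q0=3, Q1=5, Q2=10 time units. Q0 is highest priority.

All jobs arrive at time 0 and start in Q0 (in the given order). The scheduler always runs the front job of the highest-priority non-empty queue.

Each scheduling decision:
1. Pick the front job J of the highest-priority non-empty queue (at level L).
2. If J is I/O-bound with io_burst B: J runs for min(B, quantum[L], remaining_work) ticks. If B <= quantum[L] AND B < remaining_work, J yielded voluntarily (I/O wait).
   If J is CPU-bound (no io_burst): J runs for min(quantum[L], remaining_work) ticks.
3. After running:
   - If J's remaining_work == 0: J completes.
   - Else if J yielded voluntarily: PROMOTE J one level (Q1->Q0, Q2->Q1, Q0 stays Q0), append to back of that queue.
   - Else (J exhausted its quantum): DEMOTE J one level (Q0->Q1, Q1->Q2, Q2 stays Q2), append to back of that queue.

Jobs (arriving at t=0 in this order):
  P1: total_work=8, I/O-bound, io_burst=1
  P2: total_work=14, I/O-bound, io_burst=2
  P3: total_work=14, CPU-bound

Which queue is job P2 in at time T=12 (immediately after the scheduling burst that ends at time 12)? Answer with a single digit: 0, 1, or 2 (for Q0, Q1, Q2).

t=0-1: P1@Q0 runs 1, rem=7, I/O yield, promote→Q0. Q0=[P2,P3,P1] Q1=[] Q2=[]
t=1-3: P2@Q0 runs 2, rem=12, I/O yield, promote→Q0. Q0=[P3,P1,P2] Q1=[] Q2=[]
t=3-6: P3@Q0 runs 3, rem=11, quantum used, demote→Q1. Q0=[P1,P2] Q1=[P3] Q2=[]
t=6-7: P1@Q0 runs 1, rem=6, I/O yield, promote→Q0. Q0=[P2,P1] Q1=[P3] Q2=[]
t=7-9: P2@Q0 runs 2, rem=10, I/O yield, promote→Q0. Q0=[P1,P2] Q1=[P3] Q2=[]
t=9-10: P1@Q0 runs 1, rem=5, I/O yield, promote→Q0. Q0=[P2,P1] Q1=[P3] Q2=[]
t=10-12: P2@Q0 runs 2, rem=8, I/O yield, promote→Q0. Q0=[P1,P2] Q1=[P3] Q2=[]
t=12-13: P1@Q0 runs 1, rem=4, I/O yield, promote→Q0. Q0=[P2,P1] Q1=[P3] Q2=[]
t=13-15: P2@Q0 runs 2, rem=6, I/O yield, promote→Q0. Q0=[P1,P2] Q1=[P3] Q2=[]
t=15-16: P1@Q0 runs 1, rem=3, I/O yield, promote→Q0. Q0=[P2,P1] Q1=[P3] Q2=[]
t=16-18: P2@Q0 runs 2, rem=4, I/O yield, promote→Q0. Q0=[P1,P2] Q1=[P3] Q2=[]
t=18-19: P1@Q0 runs 1, rem=2, I/O yield, promote→Q0. Q0=[P2,P1] Q1=[P3] Q2=[]
t=19-21: P2@Q0 runs 2, rem=2, I/O yield, promote→Q0. Q0=[P1,P2] Q1=[P3] Q2=[]
t=21-22: P1@Q0 runs 1, rem=1, I/O yield, promote→Q0. Q0=[P2,P1] Q1=[P3] Q2=[]
t=22-24: P2@Q0 runs 2, rem=0, completes. Q0=[P1] Q1=[P3] Q2=[]
t=24-25: P1@Q0 runs 1, rem=0, completes. Q0=[] Q1=[P3] Q2=[]
t=25-30: P3@Q1 runs 5, rem=6, quantum used, demote→Q2. Q0=[] Q1=[] Q2=[P3]
t=30-36: P3@Q2 runs 6, rem=0, completes. Q0=[] Q1=[] Q2=[]

Answer: 0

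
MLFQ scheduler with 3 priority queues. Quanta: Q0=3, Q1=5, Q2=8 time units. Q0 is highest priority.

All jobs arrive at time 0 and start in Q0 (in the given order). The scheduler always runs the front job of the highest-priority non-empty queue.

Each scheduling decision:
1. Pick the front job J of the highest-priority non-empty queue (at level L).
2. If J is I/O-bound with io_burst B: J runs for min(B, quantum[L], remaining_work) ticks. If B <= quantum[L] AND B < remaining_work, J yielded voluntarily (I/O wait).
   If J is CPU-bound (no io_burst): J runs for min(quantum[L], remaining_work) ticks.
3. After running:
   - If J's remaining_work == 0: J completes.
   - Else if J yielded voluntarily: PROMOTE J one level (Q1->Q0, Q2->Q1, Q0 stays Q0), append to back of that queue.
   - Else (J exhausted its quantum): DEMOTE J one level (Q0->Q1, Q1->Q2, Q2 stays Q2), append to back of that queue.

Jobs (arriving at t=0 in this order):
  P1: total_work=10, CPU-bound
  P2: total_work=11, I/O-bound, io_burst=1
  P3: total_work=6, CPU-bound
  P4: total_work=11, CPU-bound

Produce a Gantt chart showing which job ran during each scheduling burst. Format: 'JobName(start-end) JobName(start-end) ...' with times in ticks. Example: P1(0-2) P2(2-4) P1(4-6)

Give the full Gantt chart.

Answer: P1(0-3) P2(3-4) P3(4-7) P4(7-10) P2(10-11) P2(11-12) P2(12-13) P2(13-14) P2(14-15) P2(15-16) P2(16-17) P2(17-18) P2(18-19) P2(19-20) P1(20-25) P3(25-28) P4(28-33) P1(33-35) P4(35-38)

Derivation:
t=0-3: P1@Q0 runs 3, rem=7, quantum used, demote→Q1. Q0=[P2,P3,P4] Q1=[P1] Q2=[]
t=3-4: P2@Q0 runs 1, rem=10, I/O yield, promote→Q0. Q0=[P3,P4,P2] Q1=[P1] Q2=[]
t=4-7: P3@Q0 runs 3, rem=3, quantum used, demote→Q1. Q0=[P4,P2] Q1=[P1,P3] Q2=[]
t=7-10: P4@Q0 runs 3, rem=8, quantum used, demote→Q1. Q0=[P2] Q1=[P1,P3,P4] Q2=[]
t=10-11: P2@Q0 runs 1, rem=9, I/O yield, promote→Q0. Q0=[P2] Q1=[P1,P3,P4] Q2=[]
t=11-12: P2@Q0 runs 1, rem=8, I/O yield, promote→Q0. Q0=[P2] Q1=[P1,P3,P4] Q2=[]
t=12-13: P2@Q0 runs 1, rem=7, I/O yield, promote→Q0. Q0=[P2] Q1=[P1,P3,P4] Q2=[]
t=13-14: P2@Q0 runs 1, rem=6, I/O yield, promote→Q0. Q0=[P2] Q1=[P1,P3,P4] Q2=[]
t=14-15: P2@Q0 runs 1, rem=5, I/O yield, promote→Q0. Q0=[P2] Q1=[P1,P3,P4] Q2=[]
t=15-16: P2@Q0 runs 1, rem=4, I/O yield, promote→Q0. Q0=[P2] Q1=[P1,P3,P4] Q2=[]
t=16-17: P2@Q0 runs 1, rem=3, I/O yield, promote→Q0. Q0=[P2] Q1=[P1,P3,P4] Q2=[]
t=17-18: P2@Q0 runs 1, rem=2, I/O yield, promote→Q0. Q0=[P2] Q1=[P1,P3,P4] Q2=[]
t=18-19: P2@Q0 runs 1, rem=1, I/O yield, promote→Q0. Q0=[P2] Q1=[P1,P3,P4] Q2=[]
t=19-20: P2@Q0 runs 1, rem=0, completes. Q0=[] Q1=[P1,P3,P4] Q2=[]
t=20-25: P1@Q1 runs 5, rem=2, quantum used, demote→Q2. Q0=[] Q1=[P3,P4] Q2=[P1]
t=25-28: P3@Q1 runs 3, rem=0, completes. Q0=[] Q1=[P4] Q2=[P1]
t=28-33: P4@Q1 runs 5, rem=3, quantum used, demote→Q2. Q0=[] Q1=[] Q2=[P1,P4]
t=33-35: P1@Q2 runs 2, rem=0, completes. Q0=[] Q1=[] Q2=[P4]
t=35-38: P4@Q2 runs 3, rem=0, completes. Q0=[] Q1=[] Q2=[]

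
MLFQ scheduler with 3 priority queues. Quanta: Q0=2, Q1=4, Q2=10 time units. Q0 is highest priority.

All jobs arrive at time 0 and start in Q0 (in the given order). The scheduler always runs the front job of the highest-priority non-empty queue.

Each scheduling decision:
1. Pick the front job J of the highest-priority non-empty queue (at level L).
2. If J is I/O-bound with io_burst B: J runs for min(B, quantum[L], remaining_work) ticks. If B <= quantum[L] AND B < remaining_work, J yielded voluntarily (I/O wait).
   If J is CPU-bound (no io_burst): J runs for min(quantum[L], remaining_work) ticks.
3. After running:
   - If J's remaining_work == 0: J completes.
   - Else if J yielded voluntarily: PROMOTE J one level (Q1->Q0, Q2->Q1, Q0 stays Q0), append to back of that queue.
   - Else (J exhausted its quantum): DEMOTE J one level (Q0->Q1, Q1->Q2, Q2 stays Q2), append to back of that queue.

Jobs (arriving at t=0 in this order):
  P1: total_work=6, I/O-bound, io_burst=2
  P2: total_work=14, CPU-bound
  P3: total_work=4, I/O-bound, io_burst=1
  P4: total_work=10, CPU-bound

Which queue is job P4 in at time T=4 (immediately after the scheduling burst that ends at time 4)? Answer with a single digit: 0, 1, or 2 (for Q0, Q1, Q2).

t=0-2: P1@Q0 runs 2, rem=4, I/O yield, promote→Q0. Q0=[P2,P3,P4,P1] Q1=[] Q2=[]
t=2-4: P2@Q0 runs 2, rem=12, quantum used, demote→Q1. Q0=[P3,P4,P1] Q1=[P2] Q2=[]
t=4-5: P3@Q0 runs 1, rem=3, I/O yield, promote→Q0. Q0=[P4,P1,P3] Q1=[P2] Q2=[]
t=5-7: P4@Q0 runs 2, rem=8, quantum used, demote→Q1. Q0=[P1,P3] Q1=[P2,P4] Q2=[]
t=7-9: P1@Q0 runs 2, rem=2, I/O yield, promote→Q0. Q0=[P3,P1] Q1=[P2,P4] Q2=[]
t=9-10: P3@Q0 runs 1, rem=2, I/O yield, promote→Q0. Q0=[P1,P3] Q1=[P2,P4] Q2=[]
t=10-12: P1@Q0 runs 2, rem=0, completes. Q0=[P3] Q1=[P2,P4] Q2=[]
t=12-13: P3@Q0 runs 1, rem=1, I/O yield, promote→Q0. Q0=[P3] Q1=[P2,P4] Q2=[]
t=13-14: P3@Q0 runs 1, rem=0, completes. Q0=[] Q1=[P2,P4] Q2=[]
t=14-18: P2@Q1 runs 4, rem=8, quantum used, demote→Q2. Q0=[] Q1=[P4] Q2=[P2]
t=18-22: P4@Q1 runs 4, rem=4, quantum used, demote→Q2. Q0=[] Q1=[] Q2=[P2,P4]
t=22-30: P2@Q2 runs 8, rem=0, completes. Q0=[] Q1=[] Q2=[P4]
t=30-34: P4@Q2 runs 4, rem=0, completes. Q0=[] Q1=[] Q2=[]

Answer: 0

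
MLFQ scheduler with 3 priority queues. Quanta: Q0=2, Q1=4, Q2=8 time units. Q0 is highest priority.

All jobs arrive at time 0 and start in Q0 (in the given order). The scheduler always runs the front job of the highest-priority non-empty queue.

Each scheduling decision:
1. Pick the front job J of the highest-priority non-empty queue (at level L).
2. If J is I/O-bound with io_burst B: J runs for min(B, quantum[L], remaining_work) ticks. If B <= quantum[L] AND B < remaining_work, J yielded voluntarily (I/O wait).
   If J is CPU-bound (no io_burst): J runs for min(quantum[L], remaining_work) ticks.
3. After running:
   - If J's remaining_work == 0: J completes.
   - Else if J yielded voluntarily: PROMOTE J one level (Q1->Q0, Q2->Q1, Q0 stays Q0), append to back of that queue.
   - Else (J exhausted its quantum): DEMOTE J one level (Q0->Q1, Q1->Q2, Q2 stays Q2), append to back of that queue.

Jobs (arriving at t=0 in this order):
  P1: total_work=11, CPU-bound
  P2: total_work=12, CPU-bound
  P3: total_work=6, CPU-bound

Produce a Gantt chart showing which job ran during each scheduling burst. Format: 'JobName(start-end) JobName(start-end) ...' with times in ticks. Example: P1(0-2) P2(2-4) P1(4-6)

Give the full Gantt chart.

Answer: P1(0-2) P2(2-4) P3(4-6) P1(6-10) P2(10-14) P3(14-18) P1(18-23) P2(23-29)

Derivation:
t=0-2: P1@Q0 runs 2, rem=9, quantum used, demote→Q1. Q0=[P2,P3] Q1=[P1] Q2=[]
t=2-4: P2@Q0 runs 2, rem=10, quantum used, demote→Q1. Q0=[P3] Q1=[P1,P2] Q2=[]
t=4-6: P3@Q0 runs 2, rem=4, quantum used, demote→Q1. Q0=[] Q1=[P1,P2,P3] Q2=[]
t=6-10: P1@Q1 runs 4, rem=5, quantum used, demote→Q2. Q0=[] Q1=[P2,P3] Q2=[P1]
t=10-14: P2@Q1 runs 4, rem=6, quantum used, demote→Q2. Q0=[] Q1=[P3] Q2=[P1,P2]
t=14-18: P3@Q1 runs 4, rem=0, completes. Q0=[] Q1=[] Q2=[P1,P2]
t=18-23: P1@Q2 runs 5, rem=0, completes. Q0=[] Q1=[] Q2=[P2]
t=23-29: P2@Q2 runs 6, rem=0, completes. Q0=[] Q1=[] Q2=[]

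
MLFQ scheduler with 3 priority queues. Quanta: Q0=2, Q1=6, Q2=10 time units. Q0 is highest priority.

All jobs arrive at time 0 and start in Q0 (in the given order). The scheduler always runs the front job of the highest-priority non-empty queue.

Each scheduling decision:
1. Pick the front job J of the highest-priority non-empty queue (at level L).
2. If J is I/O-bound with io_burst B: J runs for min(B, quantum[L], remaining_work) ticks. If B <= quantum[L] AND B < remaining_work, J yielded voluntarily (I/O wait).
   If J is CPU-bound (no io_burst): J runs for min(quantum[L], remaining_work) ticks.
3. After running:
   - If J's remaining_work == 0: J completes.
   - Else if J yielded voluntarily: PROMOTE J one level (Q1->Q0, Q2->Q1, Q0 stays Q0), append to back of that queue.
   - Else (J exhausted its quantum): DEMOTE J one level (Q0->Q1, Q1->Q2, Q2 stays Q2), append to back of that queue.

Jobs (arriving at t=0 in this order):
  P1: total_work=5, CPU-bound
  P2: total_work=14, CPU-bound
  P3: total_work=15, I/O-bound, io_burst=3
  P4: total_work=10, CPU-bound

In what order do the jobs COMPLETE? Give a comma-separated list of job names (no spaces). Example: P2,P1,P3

t=0-2: P1@Q0 runs 2, rem=3, quantum used, demote→Q1. Q0=[P2,P3,P4] Q1=[P1] Q2=[]
t=2-4: P2@Q0 runs 2, rem=12, quantum used, demote→Q1. Q0=[P3,P4] Q1=[P1,P2] Q2=[]
t=4-6: P3@Q0 runs 2, rem=13, quantum used, demote→Q1. Q0=[P4] Q1=[P1,P2,P3] Q2=[]
t=6-8: P4@Q0 runs 2, rem=8, quantum used, demote→Q1. Q0=[] Q1=[P1,P2,P3,P4] Q2=[]
t=8-11: P1@Q1 runs 3, rem=0, completes. Q0=[] Q1=[P2,P3,P4] Q2=[]
t=11-17: P2@Q1 runs 6, rem=6, quantum used, demote→Q2. Q0=[] Q1=[P3,P4] Q2=[P2]
t=17-20: P3@Q1 runs 3, rem=10, I/O yield, promote→Q0. Q0=[P3] Q1=[P4] Q2=[P2]
t=20-22: P3@Q0 runs 2, rem=8, quantum used, demote→Q1. Q0=[] Q1=[P4,P3] Q2=[P2]
t=22-28: P4@Q1 runs 6, rem=2, quantum used, demote→Q2. Q0=[] Q1=[P3] Q2=[P2,P4]
t=28-31: P3@Q1 runs 3, rem=5, I/O yield, promote→Q0. Q0=[P3] Q1=[] Q2=[P2,P4]
t=31-33: P3@Q0 runs 2, rem=3, quantum used, demote→Q1. Q0=[] Q1=[P3] Q2=[P2,P4]
t=33-36: P3@Q1 runs 3, rem=0, completes. Q0=[] Q1=[] Q2=[P2,P4]
t=36-42: P2@Q2 runs 6, rem=0, completes. Q0=[] Q1=[] Q2=[P4]
t=42-44: P4@Q2 runs 2, rem=0, completes. Q0=[] Q1=[] Q2=[]

Answer: P1,P3,P2,P4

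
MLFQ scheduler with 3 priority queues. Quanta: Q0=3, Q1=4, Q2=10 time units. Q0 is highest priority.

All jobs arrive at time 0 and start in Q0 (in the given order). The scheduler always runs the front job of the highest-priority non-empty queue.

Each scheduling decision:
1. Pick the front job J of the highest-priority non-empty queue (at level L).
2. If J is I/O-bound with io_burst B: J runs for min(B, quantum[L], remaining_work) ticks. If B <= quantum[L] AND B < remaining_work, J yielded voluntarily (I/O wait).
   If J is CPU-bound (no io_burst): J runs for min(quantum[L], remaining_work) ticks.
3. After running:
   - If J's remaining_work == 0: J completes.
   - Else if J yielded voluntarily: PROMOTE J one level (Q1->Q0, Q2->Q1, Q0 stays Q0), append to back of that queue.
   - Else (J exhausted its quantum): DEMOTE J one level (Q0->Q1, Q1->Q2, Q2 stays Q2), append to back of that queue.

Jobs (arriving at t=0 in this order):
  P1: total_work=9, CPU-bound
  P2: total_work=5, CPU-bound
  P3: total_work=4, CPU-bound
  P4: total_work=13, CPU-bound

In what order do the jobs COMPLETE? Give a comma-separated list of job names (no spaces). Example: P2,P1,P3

t=0-3: P1@Q0 runs 3, rem=6, quantum used, demote→Q1. Q0=[P2,P3,P4] Q1=[P1] Q2=[]
t=3-6: P2@Q0 runs 3, rem=2, quantum used, demote→Q1. Q0=[P3,P4] Q1=[P1,P2] Q2=[]
t=6-9: P3@Q0 runs 3, rem=1, quantum used, demote→Q1. Q0=[P4] Q1=[P1,P2,P3] Q2=[]
t=9-12: P4@Q0 runs 3, rem=10, quantum used, demote→Q1. Q0=[] Q1=[P1,P2,P3,P4] Q2=[]
t=12-16: P1@Q1 runs 4, rem=2, quantum used, demote→Q2. Q0=[] Q1=[P2,P3,P4] Q2=[P1]
t=16-18: P2@Q1 runs 2, rem=0, completes. Q0=[] Q1=[P3,P4] Q2=[P1]
t=18-19: P3@Q1 runs 1, rem=0, completes. Q0=[] Q1=[P4] Q2=[P1]
t=19-23: P4@Q1 runs 4, rem=6, quantum used, demote→Q2. Q0=[] Q1=[] Q2=[P1,P4]
t=23-25: P1@Q2 runs 2, rem=0, completes. Q0=[] Q1=[] Q2=[P4]
t=25-31: P4@Q2 runs 6, rem=0, completes. Q0=[] Q1=[] Q2=[]

Answer: P2,P3,P1,P4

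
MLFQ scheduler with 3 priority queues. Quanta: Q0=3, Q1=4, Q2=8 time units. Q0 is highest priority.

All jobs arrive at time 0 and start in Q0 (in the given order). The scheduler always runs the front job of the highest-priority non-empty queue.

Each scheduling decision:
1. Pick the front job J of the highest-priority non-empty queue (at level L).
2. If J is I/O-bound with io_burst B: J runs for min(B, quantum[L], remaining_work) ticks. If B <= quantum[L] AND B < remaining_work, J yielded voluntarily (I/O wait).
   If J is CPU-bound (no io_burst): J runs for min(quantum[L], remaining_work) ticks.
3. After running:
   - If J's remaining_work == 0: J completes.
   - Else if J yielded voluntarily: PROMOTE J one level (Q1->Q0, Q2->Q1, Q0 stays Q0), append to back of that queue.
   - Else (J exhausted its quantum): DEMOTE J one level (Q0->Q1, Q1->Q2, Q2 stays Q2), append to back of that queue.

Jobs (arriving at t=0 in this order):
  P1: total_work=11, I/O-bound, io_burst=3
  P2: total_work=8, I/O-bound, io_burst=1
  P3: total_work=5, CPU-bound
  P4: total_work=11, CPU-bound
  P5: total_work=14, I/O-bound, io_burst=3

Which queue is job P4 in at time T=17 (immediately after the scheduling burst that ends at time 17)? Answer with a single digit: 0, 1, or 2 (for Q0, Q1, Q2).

t=0-3: P1@Q0 runs 3, rem=8, I/O yield, promote→Q0. Q0=[P2,P3,P4,P5,P1] Q1=[] Q2=[]
t=3-4: P2@Q0 runs 1, rem=7, I/O yield, promote→Q0. Q0=[P3,P4,P5,P1,P2] Q1=[] Q2=[]
t=4-7: P3@Q0 runs 3, rem=2, quantum used, demote→Q1. Q0=[P4,P5,P1,P2] Q1=[P3] Q2=[]
t=7-10: P4@Q0 runs 3, rem=8, quantum used, demote→Q1. Q0=[P5,P1,P2] Q1=[P3,P4] Q2=[]
t=10-13: P5@Q0 runs 3, rem=11, I/O yield, promote→Q0. Q0=[P1,P2,P5] Q1=[P3,P4] Q2=[]
t=13-16: P1@Q0 runs 3, rem=5, I/O yield, promote→Q0. Q0=[P2,P5,P1] Q1=[P3,P4] Q2=[]
t=16-17: P2@Q0 runs 1, rem=6, I/O yield, promote→Q0. Q0=[P5,P1,P2] Q1=[P3,P4] Q2=[]
t=17-20: P5@Q0 runs 3, rem=8, I/O yield, promote→Q0. Q0=[P1,P2,P5] Q1=[P3,P4] Q2=[]
t=20-23: P1@Q0 runs 3, rem=2, I/O yield, promote→Q0. Q0=[P2,P5,P1] Q1=[P3,P4] Q2=[]
t=23-24: P2@Q0 runs 1, rem=5, I/O yield, promote→Q0. Q0=[P5,P1,P2] Q1=[P3,P4] Q2=[]
t=24-27: P5@Q0 runs 3, rem=5, I/O yield, promote→Q0. Q0=[P1,P2,P5] Q1=[P3,P4] Q2=[]
t=27-29: P1@Q0 runs 2, rem=0, completes. Q0=[P2,P5] Q1=[P3,P4] Q2=[]
t=29-30: P2@Q0 runs 1, rem=4, I/O yield, promote→Q0. Q0=[P5,P2] Q1=[P3,P4] Q2=[]
t=30-33: P5@Q0 runs 3, rem=2, I/O yield, promote→Q0. Q0=[P2,P5] Q1=[P3,P4] Q2=[]
t=33-34: P2@Q0 runs 1, rem=3, I/O yield, promote→Q0. Q0=[P5,P2] Q1=[P3,P4] Q2=[]
t=34-36: P5@Q0 runs 2, rem=0, completes. Q0=[P2] Q1=[P3,P4] Q2=[]
t=36-37: P2@Q0 runs 1, rem=2, I/O yield, promote→Q0. Q0=[P2] Q1=[P3,P4] Q2=[]
t=37-38: P2@Q0 runs 1, rem=1, I/O yield, promote→Q0. Q0=[P2] Q1=[P3,P4] Q2=[]
t=38-39: P2@Q0 runs 1, rem=0, completes. Q0=[] Q1=[P3,P4] Q2=[]
t=39-41: P3@Q1 runs 2, rem=0, completes. Q0=[] Q1=[P4] Q2=[]
t=41-45: P4@Q1 runs 4, rem=4, quantum used, demote→Q2. Q0=[] Q1=[] Q2=[P4]
t=45-49: P4@Q2 runs 4, rem=0, completes. Q0=[] Q1=[] Q2=[]

Answer: 1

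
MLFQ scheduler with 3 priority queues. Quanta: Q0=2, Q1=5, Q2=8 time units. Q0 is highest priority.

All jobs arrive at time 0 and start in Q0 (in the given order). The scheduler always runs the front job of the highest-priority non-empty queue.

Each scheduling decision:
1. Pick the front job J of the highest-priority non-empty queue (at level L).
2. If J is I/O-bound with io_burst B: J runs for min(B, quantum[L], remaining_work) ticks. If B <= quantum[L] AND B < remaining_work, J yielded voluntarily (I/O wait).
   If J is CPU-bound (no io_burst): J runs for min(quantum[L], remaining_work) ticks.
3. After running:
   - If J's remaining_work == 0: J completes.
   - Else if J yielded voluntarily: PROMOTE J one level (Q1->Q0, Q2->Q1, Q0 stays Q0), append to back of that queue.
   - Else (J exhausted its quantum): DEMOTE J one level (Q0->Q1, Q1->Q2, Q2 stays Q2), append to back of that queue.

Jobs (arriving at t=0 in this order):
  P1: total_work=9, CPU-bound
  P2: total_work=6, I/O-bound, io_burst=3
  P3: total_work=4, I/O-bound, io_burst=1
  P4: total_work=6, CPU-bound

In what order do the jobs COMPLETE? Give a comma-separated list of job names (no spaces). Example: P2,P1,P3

Answer: P3,P2,P4,P1

Derivation:
t=0-2: P1@Q0 runs 2, rem=7, quantum used, demote→Q1. Q0=[P2,P3,P4] Q1=[P1] Q2=[]
t=2-4: P2@Q0 runs 2, rem=4, quantum used, demote→Q1. Q0=[P3,P4] Q1=[P1,P2] Q2=[]
t=4-5: P3@Q0 runs 1, rem=3, I/O yield, promote→Q0. Q0=[P4,P3] Q1=[P1,P2] Q2=[]
t=5-7: P4@Q0 runs 2, rem=4, quantum used, demote→Q1. Q0=[P3] Q1=[P1,P2,P4] Q2=[]
t=7-8: P3@Q0 runs 1, rem=2, I/O yield, promote→Q0. Q0=[P3] Q1=[P1,P2,P4] Q2=[]
t=8-9: P3@Q0 runs 1, rem=1, I/O yield, promote→Q0. Q0=[P3] Q1=[P1,P2,P4] Q2=[]
t=9-10: P3@Q0 runs 1, rem=0, completes. Q0=[] Q1=[P1,P2,P4] Q2=[]
t=10-15: P1@Q1 runs 5, rem=2, quantum used, demote→Q2. Q0=[] Q1=[P2,P4] Q2=[P1]
t=15-18: P2@Q1 runs 3, rem=1, I/O yield, promote→Q0. Q0=[P2] Q1=[P4] Q2=[P1]
t=18-19: P2@Q0 runs 1, rem=0, completes. Q0=[] Q1=[P4] Q2=[P1]
t=19-23: P4@Q1 runs 4, rem=0, completes. Q0=[] Q1=[] Q2=[P1]
t=23-25: P1@Q2 runs 2, rem=0, completes. Q0=[] Q1=[] Q2=[]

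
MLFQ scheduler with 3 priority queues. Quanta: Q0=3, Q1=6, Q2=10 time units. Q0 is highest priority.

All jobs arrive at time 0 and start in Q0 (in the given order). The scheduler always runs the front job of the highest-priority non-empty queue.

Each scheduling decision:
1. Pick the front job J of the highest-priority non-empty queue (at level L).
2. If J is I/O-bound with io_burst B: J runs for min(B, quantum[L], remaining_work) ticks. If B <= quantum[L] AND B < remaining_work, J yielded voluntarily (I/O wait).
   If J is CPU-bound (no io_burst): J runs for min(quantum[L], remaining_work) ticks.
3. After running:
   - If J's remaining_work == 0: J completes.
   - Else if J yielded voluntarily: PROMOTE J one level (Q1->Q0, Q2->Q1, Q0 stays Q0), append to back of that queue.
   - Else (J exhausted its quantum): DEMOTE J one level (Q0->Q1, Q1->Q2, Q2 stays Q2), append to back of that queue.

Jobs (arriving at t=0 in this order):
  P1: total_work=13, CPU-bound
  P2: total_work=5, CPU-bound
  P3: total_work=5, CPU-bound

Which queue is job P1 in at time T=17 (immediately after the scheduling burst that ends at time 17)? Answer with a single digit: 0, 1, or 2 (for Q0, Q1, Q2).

Answer: 2

Derivation:
t=0-3: P1@Q0 runs 3, rem=10, quantum used, demote→Q1. Q0=[P2,P3] Q1=[P1] Q2=[]
t=3-6: P2@Q0 runs 3, rem=2, quantum used, demote→Q1. Q0=[P3] Q1=[P1,P2] Q2=[]
t=6-9: P3@Q0 runs 3, rem=2, quantum used, demote→Q1. Q0=[] Q1=[P1,P2,P3] Q2=[]
t=9-15: P1@Q1 runs 6, rem=4, quantum used, demote→Q2. Q0=[] Q1=[P2,P3] Q2=[P1]
t=15-17: P2@Q1 runs 2, rem=0, completes. Q0=[] Q1=[P3] Q2=[P1]
t=17-19: P3@Q1 runs 2, rem=0, completes. Q0=[] Q1=[] Q2=[P1]
t=19-23: P1@Q2 runs 4, rem=0, completes. Q0=[] Q1=[] Q2=[]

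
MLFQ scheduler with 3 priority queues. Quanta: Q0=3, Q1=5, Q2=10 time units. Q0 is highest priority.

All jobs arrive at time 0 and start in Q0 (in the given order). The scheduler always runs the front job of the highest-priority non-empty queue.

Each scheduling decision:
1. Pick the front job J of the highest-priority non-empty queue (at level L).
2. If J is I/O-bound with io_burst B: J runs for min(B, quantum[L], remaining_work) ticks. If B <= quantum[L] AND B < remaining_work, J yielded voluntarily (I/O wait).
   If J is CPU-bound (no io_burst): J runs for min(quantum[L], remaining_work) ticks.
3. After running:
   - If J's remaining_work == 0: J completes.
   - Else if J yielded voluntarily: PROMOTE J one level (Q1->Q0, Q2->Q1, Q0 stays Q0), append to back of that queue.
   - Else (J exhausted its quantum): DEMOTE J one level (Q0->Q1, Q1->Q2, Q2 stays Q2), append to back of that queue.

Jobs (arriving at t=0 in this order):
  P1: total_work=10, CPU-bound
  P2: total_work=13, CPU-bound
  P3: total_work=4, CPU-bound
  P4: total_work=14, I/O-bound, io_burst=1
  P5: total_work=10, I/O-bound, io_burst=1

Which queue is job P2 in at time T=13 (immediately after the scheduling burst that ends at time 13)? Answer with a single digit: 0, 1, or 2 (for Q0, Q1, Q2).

t=0-3: P1@Q0 runs 3, rem=7, quantum used, demote→Q1. Q0=[P2,P3,P4,P5] Q1=[P1] Q2=[]
t=3-6: P2@Q0 runs 3, rem=10, quantum used, demote→Q1. Q0=[P3,P4,P5] Q1=[P1,P2] Q2=[]
t=6-9: P3@Q0 runs 3, rem=1, quantum used, demote→Q1. Q0=[P4,P5] Q1=[P1,P2,P3] Q2=[]
t=9-10: P4@Q0 runs 1, rem=13, I/O yield, promote→Q0. Q0=[P5,P4] Q1=[P1,P2,P3] Q2=[]
t=10-11: P5@Q0 runs 1, rem=9, I/O yield, promote→Q0. Q0=[P4,P5] Q1=[P1,P2,P3] Q2=[]
t=11-12: P4@Q0 runs 1, rem=12, I/O yield, promote→Q0. Q0=[P5,P4] Q1=[P1,P2,P3] Q2=[]
t=12-13: P5@Q0 runs 1, rem=8, I/O yield, promote→Q0. Q0=[P4,P5] Q1=[P1,P2,P3] Q2=[]
t=13-14: P4@Q0 runs 1, rem=11, I/O yield, promote→Q0. Q0=[P5,P4] Q1=[P1,P2,P3] Q2=[]
t=14-15: P5@Q0 runs 1, rem=7, I/O yield, promote→Q0. Q0=[P4,P5] Q1=[P1,P2,P3] Q2=[]
t=15-16: P4@Q0 runs 1, rem=10, I/O yield, promote→Q0. Q0=[P5,P4] Q1=[P1,P2,P3] Q2=[]
t=16-17: P5@Q0 runs 1, rem=6, I/O yield, promote→Q0. Q0=[P4,P5] Q1=[P1,P2,P3] Q2=[]
t=17-18: P4@Q0 runs 1, rem=9, I/O yield, promote→Q0. Q0=[P5,P4] Q1=[P1,P2,P3] Q2=[]
t=18-19: P5@Q0 runs 1, rem=5, I/O yield, promote→Q0. Q0=[P4,P5] Q1=[P1,P2,P3] Q2=[]
t=19-20: P4@Q0 runs 1, rem=8, I/O yield, promote→Q0. Q0=[P5,P4] Q1=[P1,P2,P3] Q2=[]
t=20-21: P5@Q0 runs 1, rem=4, I/O yield, promote→Q0. Q0=[P4,P5] Q1=[P1,P2,P3] Q2=[]
t=21-22: P4@Q0 runs 1, rem=7, I/O yield, promote→Q0. Q0=[P5,P4] Q1=[P1,P2,P3] Q2=[]
t=22-23: P5@Q0 runs 1, rem=3, I/O yield, promote→Q0. Q0=[P4,P5] Q1=[P1,P2,P3] Q2=[]
t=23-24: P4@Q0 runs 1, rem=6, I/O yield, promote→Q0. Q0=[P5,P4] Q1=[P1,P2,P3] Q2=[]
t=24-25: P5@Q0 runs 1, rem=2, I/O yield, promote→Q0. Q0=[P4,P5] Q1=[P1,P2,P3] Q2=[]
t=25-26: P4@Q0 runs 1, rem=5, I/O yield, promote→Q0. Q0=[P5,P4] Q1=[P1,P2,P3] Q2=[]
t=26-27: P5@Q0 runs 1, rem=1, I/O yield, promote→Q0. Q0=[P4,P5] Q1=[P1,P2,P3] Q2=[]
t=27-28: P4@Q0 runs 1, rem=4, I/O yield, promote→Q0. Q0=[P5,P4] Q1=[P1,P2,P3] Q2=[]
t=28-29: P5@Q0 runs 1, rem=0, completes. Q0=[P4] Q1=[P1,P2,P3] Q2=[]
t=29-30: P4@Q0 runs 1, rem=3, I/O yield, promote→Q0. Q0=[P4] Q1=[P1,P2,P3] Q2=[]
t=30-31: P4@Q0 runs 1, rem=2, I/O yield, promote→Q0. Q0=[P4] Q1=[P1,P2,P3] Q2=[]
t=31-32: P4@Q0 runs 1, rem=1, I/O yield, promote→Q0. Q0=[P4] Q1=[P1,P2,P3] Q2=[]
t=32-33: P4@Q0 runs 1, rem=0, completes. Q0=[] Q1=[P1,P2,P3] Q2=[]
t=33-38: P1@Q1 runs 5, rem=2, quantum used, demote→Q2. Q0=[] Q1=[P2,P3] Q2=[P1]
t=38-43: P2@Q1 runs 5, rem=5, quantum used, demote→Q2. Q0=[] Q1=[P3] Q2=[P1,P2]
t=43-44: P3@Q1 runs 1, rem=0, completes. Q0=[] Q1=[] Q2=[P1,P2]
t=44-46: P1@Q2 runs 2, rem=0, completes. Q0=[] Q1=[] Q2=[P2]
t=46-51: P2@Q2 runs 5, rem=0, completes. Q0=[] Q1=[] Q2=[]

Answer: 1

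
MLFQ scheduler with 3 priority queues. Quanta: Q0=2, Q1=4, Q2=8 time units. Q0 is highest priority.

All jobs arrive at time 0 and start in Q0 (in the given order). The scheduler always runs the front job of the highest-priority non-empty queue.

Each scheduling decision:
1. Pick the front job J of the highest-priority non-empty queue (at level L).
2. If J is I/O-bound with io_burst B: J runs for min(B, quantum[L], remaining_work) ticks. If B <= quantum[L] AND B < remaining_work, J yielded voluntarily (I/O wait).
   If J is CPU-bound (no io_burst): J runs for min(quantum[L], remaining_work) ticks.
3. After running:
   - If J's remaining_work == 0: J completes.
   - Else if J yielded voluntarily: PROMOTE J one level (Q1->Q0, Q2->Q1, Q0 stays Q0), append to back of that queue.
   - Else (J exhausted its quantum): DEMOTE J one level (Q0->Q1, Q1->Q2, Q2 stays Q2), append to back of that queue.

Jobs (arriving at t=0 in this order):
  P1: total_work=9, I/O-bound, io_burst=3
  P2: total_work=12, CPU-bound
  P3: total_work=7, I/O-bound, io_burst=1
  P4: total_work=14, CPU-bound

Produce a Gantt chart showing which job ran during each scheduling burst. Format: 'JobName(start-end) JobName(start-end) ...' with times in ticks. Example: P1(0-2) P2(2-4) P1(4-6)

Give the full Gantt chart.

t=0-2: P1@Q0 runs 2, rem=7, quantum used, demote→Q1. Q0=[P2,P3,P4] Q1=[P1] Q2=[]
t=2-4: P2@Q0 runs 2, rem=10, quantum used, demote→Q1. Q0=[P3,P4] Q1=[P1,P2] Q2=[]
t=4-5: P3@Q0 runs 1, rem=6, I/O yield, promote→Q0. Q0=[P4,P3] Q1=[P1,P2] Q2=[]
t=5-7: P4@Q0 runs 2, rem=12, quantum used, demote→Q1. Q0=[P3] Q1=[P1,P2,P4] Q2=[]
t=7-8: P3@Q0 runs 1, rem=5, I/O yield, promote→Q0. Q0=[P3] Q1=[P1,P2,P4] Q2=[]
t=8-9: P3@Q0 runs 1, rem=4, I/O yield, promote→Q0. Q0=[P3] Q1=[P1,P2,P4] Q2=[]
t=9-10: P3@Q0 runs 1, rem=3, I/O yield, promote→Q0. Q0=[P3] Q1=[P1,P2,P4] Q2=[]
t=10-11: P3@Q0 runs 1, rem=2, I/O yield, promote→Q0. Q0=[P3] Q1=[P1,P2,P4] Q2=[]
t=11-12: P3@Q0 runs 1, rem=1, I/O yield, promote→Q0. Q0=[P3] Q1=[P1,P2,P4] Q2=[]
t=12-13: P3@Q0 runs 1, rem=0, completes. Q0=[] Q1=[P1,P2,P4] Q2=[]
t=13-16: P1@Q1 runs 3, rem=4, I/O yield, promote→Q0. Q0=[P1] Q1=[P2,P4] Q2=[]
t=16-18: P1@Q0 runs 2, rem=2, quantum used, demote→Q1. Q0=[] Q1=[P2,P4,P1] Q2=[]
t=18-22: P2@Q1 runs 4, rem=6, quantum used, demote→Q2. Q0=[] Q1=[P4,P1] Q2=[P2]
t=22-26: P4@Q1 runs 4, rem=8, quantum used, demote→Q2. Q0=[] Q1=[P1] Q2=[P2,P4]
t=26-28: P1@Q1 runs 2, rem=0, completes. Q0=[] Q1=[] Q2=[P2,P4]
t=28-34: P2@Q2 runs 6, rem=0, completes. Q0=[] Q1=[] Q2=[P4]
t=34-42: P4@Q2 runs 8, rem=0, completes. Q0=[] Q1=[] Q2=[]

Answer: P1(0-2) P2(2-4) P3(4-5) P4(5-7) P3(7-8) P3(8-9) P3(9-10) P3(10-11) P3(11-12) P3(12-13) P1(13-16) P1(16-18) P2(18-22) P4(22-26) P1(26-28) P2(28-34) P4(34-42)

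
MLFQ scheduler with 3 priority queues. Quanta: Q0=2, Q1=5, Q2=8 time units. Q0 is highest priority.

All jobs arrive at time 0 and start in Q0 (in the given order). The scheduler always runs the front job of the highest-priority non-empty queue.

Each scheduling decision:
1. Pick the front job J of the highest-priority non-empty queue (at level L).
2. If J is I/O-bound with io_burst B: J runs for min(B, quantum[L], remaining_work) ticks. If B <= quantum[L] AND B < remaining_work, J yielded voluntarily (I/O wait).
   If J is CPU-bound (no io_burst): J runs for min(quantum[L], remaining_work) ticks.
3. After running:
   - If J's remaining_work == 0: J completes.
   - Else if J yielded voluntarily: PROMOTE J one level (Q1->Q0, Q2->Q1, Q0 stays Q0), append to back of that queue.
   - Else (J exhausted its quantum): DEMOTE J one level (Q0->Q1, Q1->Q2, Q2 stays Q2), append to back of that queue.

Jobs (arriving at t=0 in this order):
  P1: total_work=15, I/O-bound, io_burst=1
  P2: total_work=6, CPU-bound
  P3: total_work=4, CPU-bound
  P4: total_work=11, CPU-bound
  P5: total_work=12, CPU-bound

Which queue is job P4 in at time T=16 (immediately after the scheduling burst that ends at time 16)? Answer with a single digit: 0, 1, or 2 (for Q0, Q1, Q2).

t=0-1: P1@Q0 runs 1, rem=14, I/O yield, promote→Q0. Q0=[P2,P3,P4,P5,P1] Q1=[] Q2=[]
t=1-3: P2@Q0 runs 2, rem=4, quantum used, demote→Q1. Q0=[P3,P4,P5,P1] Q1=[P2] Q2=[]
t=3-5: P3@Q0 runs 2, rem=2, quantum used, demote→Q1. Q0=[P4,P5,P1] Q1=[P2,P3] Q2=[]
t=5-7: P4@Q0 runs 2, rem=9, quantum used, demote→Q1. Q0=[P5,P1] Q1=[P2,P3,P4] Q2=[]
t=7-9: P5@Q0 runs 2, rem=10, quantum used, demote→Q1. Q0=[P1] Q1=[P2,P3,P4,P5] Q2=[]
t=9-10: P1@Q0 runs 1, rem=13, I/O yield, promote→Q0. Q0=[P1] Q1=[P2,P3,P4,P5] Q2=[]
t=10-11: P1@Q0 runs 1, rem=12, I/O yield, promote→Q0. Q0=[P1] Q1=[P2,P3,P4,P5] Q2=[]
t=11-12: P1@Q0 runs 1, rem=11, I/O yield, promote→Q0. Q0=[P1] Q1=[P2,P3,P4,P5] Q2=[]
t=12-13: P1@Q0 runs 1, rem=10, I/O yield, promote→Q0. Q0=[P1] Q1=[P2,P3,P4,P5] Q2=[]
t=13-14: P1@Q0 runs 1, rem=9, I/O yield, promote→Q0. Q0=[P1] Q1=[P2,P3,P4,P5] Q2=[]
t=14-15: P1@Q0 runs 1, rem=8, I/O yield, promote→Q0. Q0=[P1] Q1=[P2,P3,P4,P5] Q2=[]
t=15-16: P1@Q0 runs 1, rem=7, I/O yield, promote→Q0. Q0=[P1] Q1=[P2,P3,P4,P5] Q2=[]
t=16-17: P1@Q0 runs 1, rem=6, I/O yield, promote→Q0. Q0=[P1] Q1=[P2,P3,P4,P5] Q2=[]
t=17-18: P1@Q0 runs 1, rem=5, I/O yield, promote→Q0. Q0=[P1] Q1=[P2,P3,P4,P5] Q2=[]
t=18-19: P1@Q0 runs 1, rem=4, I/O yield, promote→Q0. Q0=[P1] Q1=[P2,P3,P4,P5] Q2=[]
t=19-20: P1@Q0 runs 1, rem=3, I/O yield, promote→Q0. Q0=[P1] Q1=[P2,P3,P4,P5] Q2=[]
t=20-21: P1@Q0 runs 1, rem=2, I/O yield, promote→Q0. Q0=[P1] Q1=[P2,P3,P4,P5] Q2=[]
t=21-22: P1@Q0 runs 1, rem=1, I/O yield, promote→Q0. Q0=[P1] Q1=[P2,P3,P4,P5] Q2=[]
t=22-23: P1@Q0 runs 1, rem=0, completes. Q0=[] Q1=[P2,P3,P4,P5] Q2=[]
t=23-27: P2@Q1 runs 4, rem=0, completes. Q0=[] Q1=[P3,P4,P5] Q2=[]
t=27-29: P3@Q1 runs 2, rem=0, completes. Q0=[] Q1=[P4,P5] Q2=[]
t=29-34: P4@Q1 runs 5, rem=4, quantum used, demote→Q2. Q0=[] Q1=[P5] Q2=[P4]
t=34-39: P5@Q1 runs 5, rem=5, quantum used, demote→Q2. Q0=[] Q1=[] Q2=[P4,P5]
t=39-43: P4@Q2 runs 4, rem=0, completes. Q0=[] Q1=[] Q2=[P5]
t=43-48: P5@Q2 runs 5, rem=0, completes. Q0=[] Q1=[] Q2=[]

Answer: 1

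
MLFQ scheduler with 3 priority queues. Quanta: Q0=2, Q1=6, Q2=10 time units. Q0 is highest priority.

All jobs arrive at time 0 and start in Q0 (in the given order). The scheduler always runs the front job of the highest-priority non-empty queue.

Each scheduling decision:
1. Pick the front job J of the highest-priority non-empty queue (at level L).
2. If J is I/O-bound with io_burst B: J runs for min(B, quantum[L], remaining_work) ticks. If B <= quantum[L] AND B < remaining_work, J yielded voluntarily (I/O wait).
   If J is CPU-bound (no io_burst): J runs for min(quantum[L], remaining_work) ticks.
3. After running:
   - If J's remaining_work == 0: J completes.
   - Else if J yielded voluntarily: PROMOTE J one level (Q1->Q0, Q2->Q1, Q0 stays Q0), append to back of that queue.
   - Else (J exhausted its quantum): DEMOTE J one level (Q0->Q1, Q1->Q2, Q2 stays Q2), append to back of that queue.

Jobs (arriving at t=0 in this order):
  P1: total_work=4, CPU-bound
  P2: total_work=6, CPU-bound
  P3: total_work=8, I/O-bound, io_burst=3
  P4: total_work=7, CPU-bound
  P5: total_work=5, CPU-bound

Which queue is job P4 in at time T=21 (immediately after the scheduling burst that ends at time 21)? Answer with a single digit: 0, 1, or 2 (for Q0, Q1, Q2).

t=0-2: P1@Q0 runs 2, rem=2, quantum used, demote→Q1. Q0=[P2,P3,P4,P5] Q1=[P1] Q2=[]
t=2-4: P2@Q0 runs 2, rem=4, quantum used, demote→Q1. Q0=[P3,P4,P5] Q1=[P1,P2] Q2=[]
t=4-6: P3@Q0 runs 2, rem=6, quantum used, demote→Q1. Q0=[P4,P5] Q1=[P1,P2,P3] Q2=[]
t=6-8: P4@Q0 runs 2, rem=5, quantum used, demote→Q1. Q0=[P5] Q1=[P1,P2,P3,P4] Q2=[]
t=8-10: P5@Q0 runs 2, rem=3, quantum used, demote→Q1. Q0=[] Q1=[P1,P2,P3,P4,P5] Q2=[]
t=10-12: P1@Q1 runs 2, rem=0, completes. Q0=[] Q1=[P2,P3,P4,P5] Q2=[]
t=12-16: P2@Q1 runs 4, rem=0, completes. Q0=[] Q1=[P3,P4,P5] Q2=[]
t=16-19: P3@Q1 runs 3, rem=3, I/O yield, promote→Q0. Q0=[P3] Q1=[P4,P5] Q2=[]
t=19-21: P3@Q0 runs 2, rem=1, quantum used, demote→Q1. Q0=[] Q1=[P4,P5,P3] Q2=[]
t=21-26: P4@Q1 runs 5, rem=0, completes. Q0=[] Q1=[P5,P3] Q2=[]
t=26-29: P5@Q1 runs 3, rem=0, completes. Q0=[] Q1=[P3] Q2=[]
t=29-30: P3@Q1 runs 1, rem=0, completes. Q0=[] Q1=[] Q2=[]

Answer: 1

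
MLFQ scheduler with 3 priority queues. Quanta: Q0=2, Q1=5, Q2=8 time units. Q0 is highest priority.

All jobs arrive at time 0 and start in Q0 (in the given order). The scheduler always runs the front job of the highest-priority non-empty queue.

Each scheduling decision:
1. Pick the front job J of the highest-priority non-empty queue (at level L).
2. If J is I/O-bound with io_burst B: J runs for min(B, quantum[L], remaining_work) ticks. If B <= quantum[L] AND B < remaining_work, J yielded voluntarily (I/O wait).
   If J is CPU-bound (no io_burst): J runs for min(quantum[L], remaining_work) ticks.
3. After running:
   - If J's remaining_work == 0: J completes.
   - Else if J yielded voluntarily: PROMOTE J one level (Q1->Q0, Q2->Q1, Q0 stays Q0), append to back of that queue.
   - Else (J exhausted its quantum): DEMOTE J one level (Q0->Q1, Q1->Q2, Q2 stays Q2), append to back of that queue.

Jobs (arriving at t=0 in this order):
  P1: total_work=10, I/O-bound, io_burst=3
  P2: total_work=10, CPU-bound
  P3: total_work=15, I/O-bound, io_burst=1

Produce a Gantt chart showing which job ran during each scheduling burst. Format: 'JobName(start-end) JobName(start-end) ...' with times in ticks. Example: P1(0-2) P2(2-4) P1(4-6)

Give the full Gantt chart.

t=0-2: P1@Q0 runs 2, rem=8, quantum used, demote→Q1. Q0=[P2,P3] Q1=[P1] Q2=[]
t=2-4: P2@Q0 runs 2, rem=8, quantum used, demote→Q1. Q0=[P3] Q1=[P1,P2] Q2=[]
t=4-5: P3@Q0 runs 1, rem=14, I/O yield, promote→Q0. Q0=[P3] Q1=[P1,P2] Q2=[]
t=5-6: P3@Q0 runs 1, rem=13, I/O yield, promote→Q0. Q0=[P3] Q1=[P1,P2] Q2=[]
t=6-7: P3@Q0 runs 1, rem=12, I/O yield, promote→Q0. Q0=[P3] Q1=[P1,P2] Q2=[]
t=7-8: P3@Q0 runs 1, rem=11, I/O yield, promote→Q0. Q0=[P3] Q1=[P1,P2] Q2=[]
t=8-9: P3@Q0 runs 1, rem=10, I/O yield, promote→Q0. Q0=[P3] Q1=[P1,P2] Q2=[]
t=9-10: P3@Q0 runs 1, rem=9, I/O yield, promote→Q0. Q0=[P3] Q1=[P1,P2] Q2=[]
t=10-11: P3@Q0 runs 1, rem=8, I/O yield, promote→Q0. Q0=[P3] Q1=[P1,P2] Q2=[]
t=11-12: P3@Q0 runs 1, rem=7, I/O yield, promote→Q0. Q0=[P3] Q1=[P1,P2] Q2=[]
t=12-13: P3@Q0 runs 1, rem=6, I/O yield, promote→Q0. Q0=[P3] Q1=[P1,P2] Q2=[]
t=13-14: P3@Q0 runs 1, rem=5, I/O yield, promote→Q0. Q0=[P3] Q1=[P1,P2] Q2=[]
t=14-15: P3@Q0 runs 1, rem=4, I/O yield, promote→Q0. Q0=[P3] Q1=[P1,P2] Q2=[]
t=15-16: P3@Q0 runs 1, rem=3, I/O yield, promote→Q0. Q0=[P3] Q1=[P1,P2] Q2=[]
t=16-17: P3@Q0 runs 1, rem=2, I/O yield, promote→Q0. Q0=[P3] Q1=[P1,P2] Q2=[]
t=17-18: P3@Q0 runs 1, rem=1, I/O yield, promote→Q0. Q0=[P3] Q1=[P1,P2] Q2=[]
t=18-19: P3@Q0 runs 1, rem=0, completes. Q0=[] Q1=[P1,P2] Q2=[]
t=19-22: P1@Q1 runs 3, rem=5, I/O yield, promote→Q0. Q0=[P1] Q1=[P2] Q2=[]
t=22-24: P1@Q0 runs 2, rem=3, quantum used, demote→Q1. Q0=[] Q1=[P2,P1] Q2=[]
t=24-29: P2@Q1 runs 5, rem=3, quantum used, demote→Q2. Q0=[] Q1=[P1] Q2=[P2]
t=29-32: P1@Q1 runs 3, rem=0, completes. Q0=[] Q1=[] Q2=[P2]
t=32-35: P2@Q2 runs 3, rem=0, completes. Q0=[] Q1=[] Q2=[]

Answer: P1(0-2) P2(2-4) P3(4-5) P3(5-6) P3(6-7) P3(7-8) P3(8-9) P3(9-10) P3(10-11) P3(11-12) P3(12-13) P3(13-14) P3(14-15) P3(15-16) P3(16-17) P3(17-18) P3(18-19) P1(19-22) P1(22-24) P2(24-29) P1(29-32) P2(32-35)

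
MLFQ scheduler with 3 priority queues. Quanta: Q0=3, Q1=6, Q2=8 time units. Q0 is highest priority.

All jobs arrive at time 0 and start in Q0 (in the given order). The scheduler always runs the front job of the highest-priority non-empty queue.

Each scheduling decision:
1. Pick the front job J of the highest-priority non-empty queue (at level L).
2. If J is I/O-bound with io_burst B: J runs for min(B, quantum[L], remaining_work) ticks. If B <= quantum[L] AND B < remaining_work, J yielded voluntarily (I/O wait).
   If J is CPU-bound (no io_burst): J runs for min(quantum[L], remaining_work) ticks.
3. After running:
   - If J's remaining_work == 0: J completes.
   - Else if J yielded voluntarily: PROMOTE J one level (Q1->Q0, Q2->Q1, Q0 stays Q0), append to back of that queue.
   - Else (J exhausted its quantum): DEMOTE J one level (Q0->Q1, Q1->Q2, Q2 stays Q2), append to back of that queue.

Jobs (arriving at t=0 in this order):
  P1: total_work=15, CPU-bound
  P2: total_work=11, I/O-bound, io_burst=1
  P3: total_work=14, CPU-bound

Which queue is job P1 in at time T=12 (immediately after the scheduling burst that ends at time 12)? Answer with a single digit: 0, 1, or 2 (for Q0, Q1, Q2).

Answer: 1

Derivation:
t=0-3: P1@Q0 runs 3, rem=12, quantum used, demote→Q1. Q0=[P2,P3] Q1=[P1] Q2=[]
t=3-4: P2@Q0 runs 1, rem=10, I/O yield, promote→Q0. Q0=[P3,P2] Q1=[P1] Q2=[]
t=4-7: P3@Q0 runs 3, rem=11, quantum used, demote→Q1. Q0=[P2] Q1=[P1,P3] Q2=[]
t=7-8: P2@Q0 runs 1, rem=9, I/O yield, promote→Q0. Q0=[P2] Q1=[P1,P3] Q2=[]
t=8-9: P2@Q0 runs 1, rem=8, I/O yield, promote→Q0. Q0=[P2] Q1=[P1,P3] Q2=[]
t=9-10: P2@Q0 runs 1, rem=7, I/O yield, promote→Q0. Q0=[P2] Q1=[P1,P3] Q2=[]
t=10-11: P2@Q0 runs 1, rem=6, I/O yield, promote→Q0. Q0=[P2] Q1=[P1,P3] Q2=[]
t=11-12: P2@Q0 runs 1, rem=5, I/O yield, promote→Q0. Q0=[P2] Q1=[P1,P3] Q2=[]
t=12-13: P2@Q0 runs 1, rem=4, I/O yield, promote→Q0. Q0=[P2] Q1=[P1,P3] Q2=[]
t=13-14: P2@Q0 runs 1, rem=3, I/O yield, promote→Q0. Q0=[P2] Q1=[P1,P3] Q2=[]
t=14-15: P2@Q0 runs 1, rem=2, I/O yield, promote→Q0. Q0=[P2] Q1=[P1,P3] Q2=[]
t=15-16: P2@Q0 runs 1, rem=1, I/O yield, promote→Q0. Q0=[P2] Q1=[P1,P3] Q2=[]
t=16-17: P2@Q0 runs 1, rem=0, completes. Q0=[] Q1=[P1,P3] Q2=[]
t=17-23: P1@Q1 runs 6, rem=6, quantum used, demote→Q2. Q0=[] Q1=[P3] Q2=[P1]
t=23-29: P3@Q1 runs 6, rem=5, quantum used, demote→Q2. Q0=[] Q1=[] Q2=[P1,P3]
t=29-35: P1@Q2 runs 6, rem=0, completes. Q0=[] Q1=[] Q2=[P3]
t=35-40: P3@Q2 runs 5, rem=0, completes. Q0=[] Q1=[] Q2=[]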